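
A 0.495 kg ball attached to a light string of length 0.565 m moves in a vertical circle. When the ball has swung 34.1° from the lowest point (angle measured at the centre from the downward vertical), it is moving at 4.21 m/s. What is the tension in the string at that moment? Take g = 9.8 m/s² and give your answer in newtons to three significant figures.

Take the radial direction toward the centre of the circle as positive. The component of the weight along the string toward the centre is −mg cos φ (φ measured from the bottom), so Newton's second law along the string gives T − mg cos φ = m v²/r.
cos 34.1° = 0.8281, so T = m(v²/r + g cos φ) = 0.495 × ((4.21)²/0.565 + 9.8 × 0.8281) = 0.495 × (31.37 + (8.115)) = 0.495 × 39.49 = 19.55 N.

19.5 N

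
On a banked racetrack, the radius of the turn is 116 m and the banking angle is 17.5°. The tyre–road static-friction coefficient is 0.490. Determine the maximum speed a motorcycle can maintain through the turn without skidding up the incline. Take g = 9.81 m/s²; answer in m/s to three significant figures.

At the maximum speed, friction acts down the slope at its limiting value f = μN. Radially (horizontal, toward centre): N sinθ + μN cosθ = mv²/r. Vertically: N cosθ − μN sinθ = mg.
Dividing: v² = r g (sinθ + μcosθ)/(cosθ − μsinθ).
sinθ + μcosθ = 0.3007 + 0.490×0.9537 = 0.7680; cosθ − μsinθ = 0.9537 − 0.490×0.3007 = 0.8064.
v² = 116 × 9.81 × 0.7680/0.8064 = 1084 m²/s², so v = 32.92 m/s.

32.9 m/s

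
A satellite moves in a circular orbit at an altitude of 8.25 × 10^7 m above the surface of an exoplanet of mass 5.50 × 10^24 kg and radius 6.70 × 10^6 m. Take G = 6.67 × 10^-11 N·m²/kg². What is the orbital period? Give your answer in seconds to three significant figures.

276000 s

r = R + h = 6.70 × 10^6 + 8.25 × 10^7 = 8.920 × 10^7 m. Gravity provides the centripetal force: G M m / r² = m v² / r ⇒ v = √(GM/r) = 2028 m/s.
T = 2πr/v = 2π × 8.920 × 10^7 / 2028 = 276400 s.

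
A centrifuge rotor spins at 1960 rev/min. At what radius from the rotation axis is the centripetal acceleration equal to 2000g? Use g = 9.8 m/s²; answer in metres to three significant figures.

ω = 1960 rev/min × 2π/60 = 205.3 rad/s.
a_c = ω²r = 2000g ⇒ r = 2000 × 9.8 / (205.3)² = 19600/42130 = 0.4653 m.

0.465 m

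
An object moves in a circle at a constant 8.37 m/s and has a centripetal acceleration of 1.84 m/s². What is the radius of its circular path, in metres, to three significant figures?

a_c = v²/r ⇒ r = v²/a_c = (8.37)²/1.84 = 70.06/1.84 = 38.07 m.

38.1 m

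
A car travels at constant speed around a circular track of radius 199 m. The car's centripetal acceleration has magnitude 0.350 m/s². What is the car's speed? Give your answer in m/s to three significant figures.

8.35 m/s

a_c = v²/r ⇒ v = √(a_c · r) = √(0.350 × 199) = √69.65 = 8.346 m/s.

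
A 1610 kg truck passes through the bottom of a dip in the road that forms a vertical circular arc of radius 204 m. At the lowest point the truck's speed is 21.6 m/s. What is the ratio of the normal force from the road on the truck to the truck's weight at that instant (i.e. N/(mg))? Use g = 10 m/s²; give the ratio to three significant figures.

1.23

At the bottom, N − mg = mv²/r, so N = m(v²/r + g) and N/(mg) = v²/(rg) + 1 = (21.6)²/(204 × 10.0) + 1 = 0.2287 + 1 = 1.229.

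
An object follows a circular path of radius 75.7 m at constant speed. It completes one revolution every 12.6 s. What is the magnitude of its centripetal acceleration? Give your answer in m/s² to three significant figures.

v = 2πr/T = 2π × 75.7/12.6 = 37.75 m/s.
a_c = v²/r = (37.75)²/75.7 = 1425/75.7 = 18.82 m/s².

18.8 m/s²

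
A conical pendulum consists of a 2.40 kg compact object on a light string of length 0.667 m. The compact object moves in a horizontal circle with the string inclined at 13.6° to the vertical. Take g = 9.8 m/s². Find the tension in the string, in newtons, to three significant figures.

Vertically the bob has no acceleration, so T cosθ = mg.
T = mg/cosθ = 2.40 × 9.8 / cos 13.6° = 23.52/0.9720 = 24.20 N.

24.2 N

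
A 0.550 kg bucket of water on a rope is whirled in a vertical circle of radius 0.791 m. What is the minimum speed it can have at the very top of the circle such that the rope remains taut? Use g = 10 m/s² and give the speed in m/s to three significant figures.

At the top, both weight mg and T point toward the centre: T + mg = mv²/r.
At minimum speed T → 0, so mg = mv_min²/r ⇒ v_min = √(g r) = √(10.0 × 0.791) = 2.812 m/s.

2.81 m/s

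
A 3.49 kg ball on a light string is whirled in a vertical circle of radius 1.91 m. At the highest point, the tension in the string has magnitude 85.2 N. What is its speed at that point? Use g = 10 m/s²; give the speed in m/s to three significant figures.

8.11 m/s

At the top, T + mg = mv²/r, so v = √(r(T/m + g)) = √(1.91 × (85.2/3.49 + 10.0)) = √(1.91 × 34.41) = √65.73 = 8.107 m/s.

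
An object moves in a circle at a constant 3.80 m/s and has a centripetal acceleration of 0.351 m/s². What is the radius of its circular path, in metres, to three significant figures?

41.1 m

a_c = v²/r ⇒ r = v²/a_c = (3.80)²/0.351 = 14.44/0.351 = 41.14 m.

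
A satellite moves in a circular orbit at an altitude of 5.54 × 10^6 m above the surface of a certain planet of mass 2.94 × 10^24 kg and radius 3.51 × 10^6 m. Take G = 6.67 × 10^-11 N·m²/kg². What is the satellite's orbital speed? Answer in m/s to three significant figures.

4650 m/s

Orbital radius r = R + h = 3.51 × 10^6 + 5.54 × 10^6 = 9.050 × 10^6 m.
Gravity supplies the centripetal force: G M m / r² = m v² / r, so v = √(GM/r).
v = √(6.67 × 10^-11 × 2.94 × 10^24 / 9.050 × 10^6) = √(2.167 × 10^7) = 4655 m/s.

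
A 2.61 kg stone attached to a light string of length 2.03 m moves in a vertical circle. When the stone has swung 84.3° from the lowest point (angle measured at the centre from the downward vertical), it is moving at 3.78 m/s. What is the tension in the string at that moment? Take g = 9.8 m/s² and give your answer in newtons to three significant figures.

Take the radial direction toward the centre of the circle as positive. The component of the weight along the string toward the centre is −mg cos φ (φ measured from the bottom), so Newton's second law along the string gives T − mg cos φ = m v²/r.
cos 84.3° = 0.09932, so T = m(v²/r + g cos φ) = 2.61 × ((3.78)²/2.03 + 9.8 × 0.09932) = 2.61 × (7.039 + (0.9733)) = 2.61 × 8.012 = 20.91 N.

20.9 N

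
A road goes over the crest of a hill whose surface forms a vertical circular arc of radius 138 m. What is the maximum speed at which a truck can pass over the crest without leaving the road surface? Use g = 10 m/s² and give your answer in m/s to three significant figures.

At the crest the centre of the circle is below the truck, so the net downward (centripetal) force is mg − N = mv²/r.
The truck leaves the road when N → 0, giving v_max = √(g r) = √(10.0 × 138) = 37.15 m/s.

37.1 m/s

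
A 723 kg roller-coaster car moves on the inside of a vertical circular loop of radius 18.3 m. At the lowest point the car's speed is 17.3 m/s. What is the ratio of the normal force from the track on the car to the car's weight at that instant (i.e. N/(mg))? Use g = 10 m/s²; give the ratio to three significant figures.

2.64

At the bottom, N − mg = mv²/r, so N = m(v²/r + g) and N/(mg) = v²/(rg) + 1 = (17.3)²/(18.3 × 10.0) + 1 = 1.635 + 1 = 2.635.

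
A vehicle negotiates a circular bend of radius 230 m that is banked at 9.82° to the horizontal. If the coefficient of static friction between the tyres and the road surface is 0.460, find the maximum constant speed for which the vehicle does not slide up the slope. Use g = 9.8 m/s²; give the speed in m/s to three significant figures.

At the maximum speed, friction acts down the slope at its limiting value f = μN. Radially (horizontal, toward centre): N sinθ + μN cosθ = mv²/r. Vertically: N cosθ − μN sinθ = mg.
Dividing: v² = r g (sinθ + μcosθ)/(cosθ − μsinθ).
sinθ + μcosθ = 0.1706 + 0.460×0.9853 = 0.6238; cosθ − μsinθ = 0.9853 − 0.460×0.1706 = 0.9069.
v² = 230 × 9.8 × 0.6238/0.9069 = 1550 m²/s², so v = 39.38 m/s.

39.4 m/s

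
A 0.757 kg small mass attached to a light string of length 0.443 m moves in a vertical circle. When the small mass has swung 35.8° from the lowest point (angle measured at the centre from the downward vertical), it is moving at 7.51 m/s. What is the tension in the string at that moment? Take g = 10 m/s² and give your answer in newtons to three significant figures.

103 N

Take the radial direction toward the centre of the circle as positive. The component of the weight along the string toward the centre is −mg cos φ (φ measured from the bottom), so Newton's second law along the string gives T − mg cos φ = m v²/r.
cos 35.8° = 0.8111, so T = m(v²/r + g cos φ) = 0.757 × ((7.51)²/0.443 + 10.0 × 0.8111) = 0.757 × (127.3 + (8.111)) = 0.757 × 135.4 = 102.5 N.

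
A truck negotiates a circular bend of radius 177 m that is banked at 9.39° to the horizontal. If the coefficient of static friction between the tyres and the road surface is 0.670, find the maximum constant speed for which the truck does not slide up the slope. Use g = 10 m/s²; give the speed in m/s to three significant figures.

40.8 m/s

At the maximum speed, friction acts down the slope at its limiting value f = μN. Radially (horizontal, toward centre): N sinθ + μN cosθ = mv²/r. Vertically: N cosθ − μN sinθ = mg.
Dividing: v² = r g (sinθ + μcosθ)/(cosθ − μsinθ).
sinθ + μcosθ = 0.1632 + 0.670×0.9866 = 0.8242; cosθ − μsinθ = 0.9866 − 0.670×0.1632 = 0.8773.
v² = 177 × 10.0 × 0.8242/0.8773 = 1663 m²/s², so v = 40.78 m/s.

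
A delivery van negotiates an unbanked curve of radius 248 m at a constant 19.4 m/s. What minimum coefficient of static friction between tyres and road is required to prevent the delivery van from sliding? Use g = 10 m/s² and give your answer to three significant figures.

0.152

Friction provides the centripetal force: μ_s m g = m v²/r, so μ_s = v²/(g r) = (19.40)²/(10.0 × 248) = 376.4/2480 = 0.1518.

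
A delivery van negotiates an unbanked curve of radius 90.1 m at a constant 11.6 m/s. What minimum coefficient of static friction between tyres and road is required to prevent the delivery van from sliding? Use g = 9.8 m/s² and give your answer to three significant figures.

0.152

Friction provides the centripetal force: μ_s m g = m v²/r, so μ_s = v²/(g r) = (11.60)²/(9.8 × 90.1) = 134.6/883.0 = 0.1524.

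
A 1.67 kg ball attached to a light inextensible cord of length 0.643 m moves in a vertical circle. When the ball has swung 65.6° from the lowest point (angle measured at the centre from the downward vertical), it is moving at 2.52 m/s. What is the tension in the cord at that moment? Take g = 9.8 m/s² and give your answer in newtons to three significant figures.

23.3 N

Take the radial direction toward the centre of the circle as positive. The component of the weight along the string toward the centre is −mg cos φ (φ measured from the bottom), so Newton's second law along the string gives T − mg cos φ = m v²/r.
cos 65.6° = 0.4131, so T = m(v²/r + g cos φ) = 1.67 × ((2.52)²/0.643 + 9.8 × 0.4131) = 1.67 × (9.876 + (4.048)) = 1.67 × 13.92 = 23.25 N.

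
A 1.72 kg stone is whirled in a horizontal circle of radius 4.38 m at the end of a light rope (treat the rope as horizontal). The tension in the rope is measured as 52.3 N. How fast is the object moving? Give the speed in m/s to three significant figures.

11.5 m/s

T = m v²/r ⇒ v = √(T r / m) = √(52.3 × 4.38 / 1.72) = √133.2 = 11.54 m/s.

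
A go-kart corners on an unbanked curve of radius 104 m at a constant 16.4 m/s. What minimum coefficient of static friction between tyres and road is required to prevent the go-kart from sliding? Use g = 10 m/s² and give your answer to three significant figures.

Friction provides the centripetal force: μ_s m g = m v²/r, so μ_s = v²/(g r) = (16.40)²/(10.0 × 104) = 269.0/1040 = 0.2586.

0.259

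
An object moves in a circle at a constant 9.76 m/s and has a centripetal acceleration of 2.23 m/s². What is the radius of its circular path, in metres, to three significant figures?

42.7 m

a_c = v²/r ⇒ r = v²/a_c = (9.76)²/2.23 = 95.26/2.23 = 42.72 m.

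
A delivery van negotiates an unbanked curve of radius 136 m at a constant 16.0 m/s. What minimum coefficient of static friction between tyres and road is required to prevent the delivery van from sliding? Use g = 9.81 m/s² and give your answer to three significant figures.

0.192

Friction provides the centripetal force: μ_s m g = m v²/r, so μ_s = v²/(g r) = (16.00)²/(9.81 × 136) = 256.0/1334 = 0.1919.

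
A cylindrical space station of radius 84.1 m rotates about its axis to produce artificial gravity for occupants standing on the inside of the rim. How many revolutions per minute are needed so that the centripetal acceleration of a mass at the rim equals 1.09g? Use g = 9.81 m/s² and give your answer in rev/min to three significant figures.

Require ω²r = 1.09g, so ω = √(1.09 × 9.81/84.1) = 0.3566 rad/s.
In rev/min: ω × 60/(2π) = 0.3566 × 60/(2π) = 3.405 rev/min.

3.41 rev/min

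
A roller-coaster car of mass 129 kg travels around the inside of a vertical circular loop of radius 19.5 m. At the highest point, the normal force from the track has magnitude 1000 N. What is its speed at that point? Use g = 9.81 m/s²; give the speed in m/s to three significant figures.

At the top, N + mg = mv²/r, so v = √(r(N/m + g)) = √(19.5 × (1000/129 + 9.81)) = √(19.5 × 17.56) = √342.5 = 18.51 m/s.

18.5 m/s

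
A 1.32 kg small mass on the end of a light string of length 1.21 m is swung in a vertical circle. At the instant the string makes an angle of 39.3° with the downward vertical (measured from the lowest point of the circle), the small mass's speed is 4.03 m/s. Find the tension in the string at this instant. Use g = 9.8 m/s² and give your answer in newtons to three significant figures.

27.7 N

Take the radial direction toward the centre of the circle as positive. The component of the weight along the string toward the centre is −mg cos φ (φ measured from the bottom), so Newton's second law along the string gives T − mg cos φ = m v²/r.
cos 39.3° = 0.7738, so T = m(v²/r + g cos φ) = 1.32 × ((4.03)²/1.21 + 9.8 × 0.7738) = 1.32 × (13.42 + (7.584)) = 1.32 × 21.01 = 27.73 N.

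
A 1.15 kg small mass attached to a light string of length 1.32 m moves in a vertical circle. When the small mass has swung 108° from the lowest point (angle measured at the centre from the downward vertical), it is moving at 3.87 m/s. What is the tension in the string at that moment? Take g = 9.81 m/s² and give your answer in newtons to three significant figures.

Take the radial direction toward the centre of the circle as positive. The component of the weight along the string toward the centre is −mg cos φ (φ measured from the bottom), so Newton's second law along the string gives T − mg cos φ = m v²/r.
cos 108° = -0.3090, so T = m(v²/r + g cos φ) = 1.15 × ((3.87)²/1.32 + 9.81 × -0.3090) = 1.15 × (11.35 + (-3.031)) = 1.15 × 8.315 = 9.562 N.

9.56 N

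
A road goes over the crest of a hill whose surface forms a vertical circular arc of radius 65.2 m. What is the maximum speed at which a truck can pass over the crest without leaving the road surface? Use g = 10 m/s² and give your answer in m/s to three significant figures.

25.5 m/s

At the crest the centre of the circle is below the truck, so the net downward (centripetal) force is mg − N = mv²/r.
The truck leaves the road when N → 0, giving v_max = √(g r) = √(10.0 × 65.2) = 25.53 m/s.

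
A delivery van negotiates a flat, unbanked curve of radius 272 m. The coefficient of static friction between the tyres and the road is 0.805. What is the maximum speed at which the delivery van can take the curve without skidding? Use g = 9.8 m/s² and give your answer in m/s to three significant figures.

46.3 m/s

On a flat curve, static friction is the only horizontal force, so it must supply the full centripetal force: μ_s m g = m v²/r.
Mass cancels: v_max = √(μ_s g r) = √(0.805 × 9.8 × 272) = √2146 = 46.32 m/s.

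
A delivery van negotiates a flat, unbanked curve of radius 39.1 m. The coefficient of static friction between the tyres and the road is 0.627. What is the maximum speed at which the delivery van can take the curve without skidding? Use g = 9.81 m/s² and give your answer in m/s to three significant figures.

Friction provides the centripetal force on a flat curve. At maximum speed it is at its limiting value: μ_s m g = m v²/r.
Mass cancels: v_max = √(μ_s g r) = √(0.627 × 9.81 × 39.1) = √240.5 = 15.51 m/s.

15.5 m/s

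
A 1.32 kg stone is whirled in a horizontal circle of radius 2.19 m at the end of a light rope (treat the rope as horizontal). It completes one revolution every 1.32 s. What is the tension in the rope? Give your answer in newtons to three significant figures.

v = 2πr/T = 2π × 2.19/1.32 = 10.42 m/s.
The tension is the only horizontal force, so it supplies the full centripetal force: T = m v²/r = 1.32 × (10.42)²/2.19 = 1.32 × 108.7/2.19 = 65.50 N.

65.5 N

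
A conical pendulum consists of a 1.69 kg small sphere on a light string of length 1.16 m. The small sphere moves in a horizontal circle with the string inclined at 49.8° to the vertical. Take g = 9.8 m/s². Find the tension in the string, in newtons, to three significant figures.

25.7 N

Vertically the bob has no acceleration, so T cosθ = mg.
T = mg/cosθ = 1.69 × 9.8 / cos 49.8° = 16.56/0.6455 = 25.66 N.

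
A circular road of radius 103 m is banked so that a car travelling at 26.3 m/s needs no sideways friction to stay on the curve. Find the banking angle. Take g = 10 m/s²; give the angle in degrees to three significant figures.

33.9°

With no friction, the horizontal component of the normal force provides the centripetal force: N sinθ = mv²/r, while N cosθ = mg vertically.
Dividing: tanθ = v²/(r g) = (26.3)²/(103 × 10.0) = 691.7/1030 = 0.6715.
θ = arctan(0.6715) = 33.88°.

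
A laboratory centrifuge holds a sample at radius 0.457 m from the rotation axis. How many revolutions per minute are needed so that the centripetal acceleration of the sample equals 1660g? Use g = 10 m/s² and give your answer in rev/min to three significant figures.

Require ω²r = 1660g, so ω = √(1660 × 10.0/0.457) = 190.6 rad/s.
In rev/min: ω × 60/(2π) = 190.6 × 60/(2π) = 1820 rev/min.

1820 rev/min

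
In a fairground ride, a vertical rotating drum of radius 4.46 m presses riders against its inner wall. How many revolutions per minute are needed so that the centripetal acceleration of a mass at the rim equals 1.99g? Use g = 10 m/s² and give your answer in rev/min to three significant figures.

Require ω²r = 1.99g, so ω = √(1.99 × 10.0/4.46) = 2.112 rad/s.
In rev/min: ω × 60/(2π) = 2.112 × 60/(2π) = 20.17 rev/min.

20.2 rev/min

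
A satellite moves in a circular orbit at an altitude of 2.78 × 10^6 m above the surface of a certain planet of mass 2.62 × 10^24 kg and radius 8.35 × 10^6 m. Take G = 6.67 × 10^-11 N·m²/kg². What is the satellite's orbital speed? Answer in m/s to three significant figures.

3960 m/s

Orbital radius r = R + h = 8.35 × 10^6 + 2.78 × 10^6 = 1.113 × 10^7 m.
Gravity supplies the centripetal force: G M m / r² = m v² / r, so v = √(GM/r).
v = √(6.67 × 10^-11 × 2.62 × 10^24 / 1.113 × 10^7) = √(1.570 × 10^7) = 3962 m/s.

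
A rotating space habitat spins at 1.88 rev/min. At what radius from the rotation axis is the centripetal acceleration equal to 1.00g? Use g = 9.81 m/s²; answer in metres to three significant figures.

ω = 1.88 rev/min × 2π/60 = 0.1969 rad/s.
a_c = ω²r = 1.00g ⇒ r = 1.00 × 9.81 / (0.1969)² = 9.810/0.03876 = 253.1 m.

253 m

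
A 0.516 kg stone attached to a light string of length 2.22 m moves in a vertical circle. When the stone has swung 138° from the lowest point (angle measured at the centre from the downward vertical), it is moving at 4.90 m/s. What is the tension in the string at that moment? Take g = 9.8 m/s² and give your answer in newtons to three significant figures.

1.82 N

Take the radial direction toward the centre of the circle as positive. The component of the weight along the string toward the centre is −mg cos φ (φ measured from the bottom), so Newton's second law along the string gives T − mg cos φ = m v²/r.
cos 138° = -0.7431, so T = m(v²/r + g cos φ) = 0.516 × ((4.90)²/2.22 + 9.8 × -0.7431) = 0.516 × (10.82 + (-7.283)) = 0.516 × 3.532 = 1.823 N.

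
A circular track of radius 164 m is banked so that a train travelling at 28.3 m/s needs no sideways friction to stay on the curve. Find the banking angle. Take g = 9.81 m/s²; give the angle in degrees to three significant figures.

26.5°

With no friction, the horizontal component of the normal force provides the centripetal force: N sinθ = mv²/r, while N cosθ = mg vertically.
Dividing: tanθ = v²/(r g) = (28.3)²/(164 × 9.81) = 800.9/1609 = 0.4978.
θ = arctan(0.4978) = 26.46°.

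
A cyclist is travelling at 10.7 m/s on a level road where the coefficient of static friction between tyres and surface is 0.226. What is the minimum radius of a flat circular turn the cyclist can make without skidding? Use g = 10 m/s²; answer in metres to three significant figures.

50.7 m

At the limit, μ_s m g = m v²/r, so r_min = v²/(μ_s g) = (10.7)²/(0.226 × 10.0) = 114.5/2.260 = 50.66 m.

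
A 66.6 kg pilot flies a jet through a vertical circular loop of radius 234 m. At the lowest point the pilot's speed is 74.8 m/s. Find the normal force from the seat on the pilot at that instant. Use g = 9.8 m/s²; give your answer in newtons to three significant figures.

At the lowest point, N points up (toward the centre) and the weight mg points down (away from the centre), so the net inward force is N − mg = mv²/r.
N = m(v²/r + g) = 66.6 × ((74.8)²/234 + 9.8) = 66.6 × (23.91 + 9.8) = 66.6 × 33.71 = 2245 N.

2250 N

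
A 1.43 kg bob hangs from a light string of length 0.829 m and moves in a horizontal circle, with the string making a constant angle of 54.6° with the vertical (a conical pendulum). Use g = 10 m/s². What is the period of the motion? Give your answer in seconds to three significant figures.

r = L sinθ = 0.6757 m. From T sinθ = mω²r and T cosθ = mg: tanθ = ω²r/g, so ω² = g tanθ / r = g/(L cosθ).
ω = √(g/(L cosθ)) = √(10.0/(0.829 × 0.5793)) = √20.82 = 4.563 rad/s.
Period = 2π/ω = 1.377 s.

1.38 s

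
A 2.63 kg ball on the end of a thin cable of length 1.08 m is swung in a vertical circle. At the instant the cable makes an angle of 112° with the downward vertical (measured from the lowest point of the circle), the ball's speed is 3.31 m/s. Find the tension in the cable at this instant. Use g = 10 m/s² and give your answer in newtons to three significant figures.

16.8 N

Take the radial direction toward the centre of the circle as positive. The component of the weight along the string toward the centre is −mg cos φ (φ measured from the bottom), so Newton's second law along the string gives T − mg cos φ = m v²/r.
cos 112° = -0.3746, so T = m(v²/r + g cos φ) = 2.63 × ((3.31)²/1.08 + 10.0 × -0.3746) = 2.63 × (10.14 + (-3.746)) = 2.63 × 6.398 = 16.83 N.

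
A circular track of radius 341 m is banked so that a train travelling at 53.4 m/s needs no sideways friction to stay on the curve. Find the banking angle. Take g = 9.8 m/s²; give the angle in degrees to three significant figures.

40.5°

For a frictionless banked turn: horizontally N sinθ = mv²/r and vertically N cosθ = mg.
Dividing: tanθ = v²/(r g) = (53.4)²/(341 × 9.8) = 2852/3342 = 0.8533.
θ = arctan(0.8533) = 40.47°.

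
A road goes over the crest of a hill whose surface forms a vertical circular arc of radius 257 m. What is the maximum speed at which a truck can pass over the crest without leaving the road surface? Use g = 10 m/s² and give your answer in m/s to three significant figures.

50.7 m/s

At the crest the centre of the circle is below the truck, so the net downward (centripetal) force is mg − N = mv²/r.
The truck leaves the road when N → 0, giving v_max = √(g r) = √(10.0 × 257) = 50.70 m/s.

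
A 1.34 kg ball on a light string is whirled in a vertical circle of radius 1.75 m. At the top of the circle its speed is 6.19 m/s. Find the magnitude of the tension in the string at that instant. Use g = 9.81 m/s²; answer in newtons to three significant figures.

16.2 N

At the top, both T and the weight mg point inward (toward the centre), so T + mg = mv²/r.
T = m(v²/r − g) = 1.34 × ((6.19)²/1.75 − 9.81) = 1.34 × (21.89 − 9.81) = 1.34 × 12.08 = 16.19 N.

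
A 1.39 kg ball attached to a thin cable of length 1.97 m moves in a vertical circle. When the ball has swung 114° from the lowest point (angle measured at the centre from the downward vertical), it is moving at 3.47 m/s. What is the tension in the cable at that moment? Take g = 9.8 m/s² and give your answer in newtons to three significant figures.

Take the radial direction toward the centre of the circle as positive. The component of the weight along the string toward the centre is −mg cos φ (φ measured from the bottom), so Newton's second law along the string gives T − mg cos φ = m v²/r.
cos 114° = -0.4067, so T = m(v²/r + g cos φ) = 1.39 × ((3.47)²/1.97 + 9.8 × -0.4067) = 1.39 × (6.112 + (-3.986)) = 1.39 × 2.126 = 2.955 N.

2.96 N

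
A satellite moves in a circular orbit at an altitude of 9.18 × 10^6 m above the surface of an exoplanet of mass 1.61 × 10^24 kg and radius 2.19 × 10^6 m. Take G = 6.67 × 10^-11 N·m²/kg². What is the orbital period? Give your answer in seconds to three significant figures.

23200 s

r = R + h = 2.19 × 10^6 + 9.18 × 10^6 = 1.137 × 10^7 m. Gravity provides the centripetal force: G M m / r² = m v² / r ⇒ v = √(GM/r) = 3073 m/s.
T = 2πr/v = 2π × 1.137 × 10^7 / 3073 = 23250 s.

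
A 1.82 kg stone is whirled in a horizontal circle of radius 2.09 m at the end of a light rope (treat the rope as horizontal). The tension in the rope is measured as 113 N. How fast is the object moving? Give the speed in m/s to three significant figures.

T = m v²/r ⇒ v = √(T r / m) = √(113 × 2.09 / 1.82) = √129.8 = 11.39 m/s.

11.4 m/s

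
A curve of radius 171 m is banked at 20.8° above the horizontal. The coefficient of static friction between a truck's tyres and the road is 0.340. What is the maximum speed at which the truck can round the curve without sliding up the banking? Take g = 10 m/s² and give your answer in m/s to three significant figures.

37.6 m/s

At the maximum speed, friction acts down the slope at its limiting value f = μN. Radially (horizontal, toward centre): N sinθ + μN cosθ = mv²/r. Vertically: N cosθ − μN sinθ = mg.
Dividing: v² = r g (sinθ + μcosθ)/(cosθ − μsinθ).
sinθ + μcosθ = 0.3551 + 0.340×0.9348 = 0.6729; cosθ − μsinθ = 0.9348 − 0.340×0.3551 = 0.8141.
v² = 171 × 10.0 × 0.6729/0.8141 = 1414 m²/s², so v = 37.60 m/s.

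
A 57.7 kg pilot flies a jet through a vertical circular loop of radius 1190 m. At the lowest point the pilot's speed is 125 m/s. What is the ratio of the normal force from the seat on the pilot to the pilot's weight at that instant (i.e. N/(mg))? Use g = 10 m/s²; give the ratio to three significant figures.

2.31

At the bottom, N − mg = mv²/r, so N = m(v²/r + g) and N/(mg) = v²/(rg) + 1 = (125)²/(1190 × 10.0) + 1 = 1.313 + 1 = 2.313.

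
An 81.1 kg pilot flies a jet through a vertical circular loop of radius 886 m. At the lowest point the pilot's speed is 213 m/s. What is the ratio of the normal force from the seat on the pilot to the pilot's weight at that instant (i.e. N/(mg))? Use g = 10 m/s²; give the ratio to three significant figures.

At the bottom, N − mg = mv²/r, so N = m(v²/r + g) and N/(mg) = v²/(rg) + 1 = (213)²/(886 × 10.0) + 1 = 5.121 + 1 = 6.121.

6.12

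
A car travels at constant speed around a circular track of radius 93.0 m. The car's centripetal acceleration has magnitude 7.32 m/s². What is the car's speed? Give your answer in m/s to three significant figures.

26.1 m/s

a_c = v²/r ⇒ v = √(a_c · r) = √(7.32 × 93.0) = √680.8 = 26.09 m/s.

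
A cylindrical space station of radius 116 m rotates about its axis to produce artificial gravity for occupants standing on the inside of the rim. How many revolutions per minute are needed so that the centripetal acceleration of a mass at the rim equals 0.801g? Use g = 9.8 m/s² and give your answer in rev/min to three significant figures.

Require ω²r = 0.801g, so ω = √(0.801 × 9.8/116) = 0.2601 rad/s.
In rev/min: ω × 60/(2π) = 0.2601 × 60/(2π) = 2.484 rev/min.

2.48 rev/min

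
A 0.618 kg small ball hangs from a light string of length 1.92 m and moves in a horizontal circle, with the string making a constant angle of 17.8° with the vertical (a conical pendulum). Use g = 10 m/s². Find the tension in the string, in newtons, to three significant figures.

6.49 N

Vertically the bob has no acceleration, so T cosθ = mg.
T = mg/cosθ = 0.618 × 10.0 / cos 17.8° = 6.180/0.9521 = 6.491 N.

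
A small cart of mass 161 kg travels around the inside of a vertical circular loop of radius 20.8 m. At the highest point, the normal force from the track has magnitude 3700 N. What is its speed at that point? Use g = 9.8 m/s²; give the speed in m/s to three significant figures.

At the top, N + mg = mv²/r, so v = √(r(N/m + g)) = √(20.8 × (3700/161 + 9.8)) = √(20.8 × 32.78) = √681.9 = 26.11 m/s.

26.1 m/s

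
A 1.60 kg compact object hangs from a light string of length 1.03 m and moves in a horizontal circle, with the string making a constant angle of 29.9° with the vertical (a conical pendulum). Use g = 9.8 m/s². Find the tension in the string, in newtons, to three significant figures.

Vertically the bob has no acceleration, so T cosθ = mg.
T = mg/cosθ = 1.60 × 9.8 / cos 29.9° = 15.68/0.8669 = 18.09 N.

18.1 N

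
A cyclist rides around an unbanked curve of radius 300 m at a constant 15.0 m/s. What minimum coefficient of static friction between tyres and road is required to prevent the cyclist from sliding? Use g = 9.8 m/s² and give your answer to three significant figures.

Friction provides the centripetal force: μ_s m g = m v²/r, so μ_s = v²/(g r) = (15.00)²/(9.8 × 300) = 225.0/2940 = 0.07653.

0.0765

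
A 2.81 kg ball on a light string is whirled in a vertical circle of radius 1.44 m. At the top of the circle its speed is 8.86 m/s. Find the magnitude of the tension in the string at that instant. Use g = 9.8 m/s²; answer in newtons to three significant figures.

126 N

At the top, both T and the weight mg point inward (toward the centre), so T + mg = mv²/r.
T = m(v²/r − g) = 2.81 × ((8.86)²/1.44 − 9.8) = 2.81 × (54.51 − 9.8) = 2.81 × 44.71 = 125.6 N.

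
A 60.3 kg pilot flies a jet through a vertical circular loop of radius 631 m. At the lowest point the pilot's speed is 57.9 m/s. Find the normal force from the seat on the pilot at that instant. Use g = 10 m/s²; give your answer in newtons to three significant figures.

At the lowest point, N points up (toward the centre) and the weight mg points down (away from the centre), so the net inward force is N − mg = mv²/r.
N = m(v²/r + g) = 60.3 × ((57.9)²/631 + 10.0) = 60.3 × (5.313 + 10.0) = 60.3 × 15.31 = 923.4 N.

923 N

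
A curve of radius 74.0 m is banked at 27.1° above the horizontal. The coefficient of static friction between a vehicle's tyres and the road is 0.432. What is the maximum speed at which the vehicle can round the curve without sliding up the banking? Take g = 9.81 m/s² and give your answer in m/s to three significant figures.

29.7 m/s

At the maximum speed, friction acts down the slope at its limiting value f = μN. Radially (horizontal, toward centre): N sinθ + μN cosθ = mv²/r. Vertically: N cosθ − μN sinθ = mg.
Dividing: v² = r g (sinθ + μcosθ)/(cosθ − μsinθ).
sinθ + μcosθ = 0.4555 + 0.432×0.8902 = 0.8401; cosθ − μsinθ = 0.8902 − 0.432×0.4555 = 0.6934.
v² = 74.0 × 9.81 × 0.8401/0.6934 = 879.5 m²/s², so v = 29.66 m/s.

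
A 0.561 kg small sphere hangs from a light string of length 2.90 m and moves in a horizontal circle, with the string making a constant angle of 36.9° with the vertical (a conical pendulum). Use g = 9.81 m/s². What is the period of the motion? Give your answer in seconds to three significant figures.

r = L sinθ = 1.741 m. From T sinθ = mω²r and T cosθ = mg: tanθ = ω²r/g, so ω² = g tanθ / r = g/(L cosθ).
ω = √(g/(L cosθ)) = √(9.81/(2.90 × 0.7997)) = √4.230 = 2.057 rad/s.
Period = 2π/ω = 3.055 s.

3.05 s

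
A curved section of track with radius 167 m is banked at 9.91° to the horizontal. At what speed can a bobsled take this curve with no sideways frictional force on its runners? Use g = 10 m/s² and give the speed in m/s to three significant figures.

On a frictionless banked curve, N sinθ = mv²/r and N cosθ = mg, so tanθ = v²/(rg).
v = √(r g tanθ) = √(167 × 10.0 × tan 9.91°) = √(167 × 10.0 × 0.1747) = √291.8 = 17.08 m/s.

17.1 m/s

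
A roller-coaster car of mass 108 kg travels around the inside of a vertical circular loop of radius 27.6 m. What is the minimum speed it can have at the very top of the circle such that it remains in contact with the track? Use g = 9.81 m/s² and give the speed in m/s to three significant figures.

At the highest point the centre is directly below, so both the weight and N act inward: N + mg = mv²/r.
At minimum speed N → 0, so mg = mv_min²/r ⇒ v_min = √(g r) = √(9.81 × 27.6) = 16.45 m/s.

16.5 m/s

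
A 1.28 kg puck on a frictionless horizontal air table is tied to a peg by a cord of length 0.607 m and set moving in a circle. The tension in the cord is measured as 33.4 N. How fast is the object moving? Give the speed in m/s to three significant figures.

3.98 m/s

T = m v²/r ⇒ v = √(T r / m) = √(33.4 × 0.607 / 1.28) = √15.84 = 3.980 m/s.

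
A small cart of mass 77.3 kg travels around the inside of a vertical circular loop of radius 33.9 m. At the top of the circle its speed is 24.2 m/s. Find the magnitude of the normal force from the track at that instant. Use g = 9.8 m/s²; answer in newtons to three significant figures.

At the top, both N and the weight mg point inward (toward the centre), so N + mg = mv²/r.
N = m(v²/r − g) = 77.3 × ((24.2)²/33.9 − 9.8) = 77.3 × (17.28 − 9.8) = 77.3 × 7.476 = 577.9 N.

578 N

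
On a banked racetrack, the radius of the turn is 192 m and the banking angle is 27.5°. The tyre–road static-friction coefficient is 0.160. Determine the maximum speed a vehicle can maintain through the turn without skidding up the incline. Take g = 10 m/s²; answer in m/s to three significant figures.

At the maximum speed, friction acts down the slope at its limiting value f = μN. Radially (horizontal, toward centre): N sinθ + μN cosθ = mv²/r. Vertically: N cosθ − μN sinθ = mg.
Dividing: v² = r g (sinθ + μcosθ)/(cosθ − μsinθ).
sinθ + μcosθ = 0.4617 + 0.160×0.8870 = 0.6037; cosθ − μsinθ = 0.8870 − 0.160×0.4617 = 0.8131.
v² = 192 × 10.0 × 0.6037/0.8131 = 1425 m²/s², so v = 37.75 m/s.

37.8 m/s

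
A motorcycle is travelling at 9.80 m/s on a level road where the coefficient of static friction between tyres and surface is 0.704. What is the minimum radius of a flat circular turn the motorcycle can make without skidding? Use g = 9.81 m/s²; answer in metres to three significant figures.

13.9 m

At the limit, μ_s m g = m v²/r, so r_min = v²/(μ_s g) = (9.80)²/(0.704 × 9.81) = 96.04/6.906 = 13.91 m.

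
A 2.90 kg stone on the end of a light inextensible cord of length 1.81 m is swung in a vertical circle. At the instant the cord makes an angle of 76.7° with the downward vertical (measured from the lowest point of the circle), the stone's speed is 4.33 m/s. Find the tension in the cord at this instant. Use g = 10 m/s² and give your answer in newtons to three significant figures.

36.7 N

Take the radial direction toward the centre of the circle as positive. The component of the weight along the string toward the centre is −mg cos φ (φ measured from the bottom), so Newton's second law along the string gives T − mg cos φ = m v²/r.
cos 76.7° = 0.2300, so T = m(v²/r + g cos φ) = 2.90 × ((4.33)²/1.81 + 10.0 × 0.2300) = 2.90 × (10.36 + (2.300)) = 2.90 × 12.66 = 36.71 N.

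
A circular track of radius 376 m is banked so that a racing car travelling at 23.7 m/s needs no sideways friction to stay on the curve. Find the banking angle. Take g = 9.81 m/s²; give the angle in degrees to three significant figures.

8.66°

With no friction, the horizontal component of the normal force provides the centripetal force: N sinθ = mv²/r, while N cosθ = mg vertically.
Dividing: tanθ = v²/(r g) = (23.7)²/(376 × 9.81) = 561.7/3689 = 0.1523.
θ = arctan(0.1523) = 8.658°.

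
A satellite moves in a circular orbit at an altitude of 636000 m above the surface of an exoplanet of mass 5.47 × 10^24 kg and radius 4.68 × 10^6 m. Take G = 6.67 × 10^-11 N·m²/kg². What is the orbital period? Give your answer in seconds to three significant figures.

4030 s

r = R + h = 4.68 × 10^6 + 636000 = 5.316 × 10^6 m. Gravity provides the centripetal force: G M m / r² = m v² / r ⇒ v = √(GM/r) = 8284 m/s.
T = 2πr/v = 2π × 5.316 × 10^6 / 8284 = 4032 s.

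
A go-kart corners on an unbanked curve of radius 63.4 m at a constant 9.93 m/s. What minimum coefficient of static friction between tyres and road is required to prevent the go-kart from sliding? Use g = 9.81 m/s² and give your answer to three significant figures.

0.159

Friction provides the centripetal force: μ_s m g = m v²/r, so μ_s = v²/(g r) = (9.930)²/(9.81 × 63.4) = 98.60/622.0 = 0.1585.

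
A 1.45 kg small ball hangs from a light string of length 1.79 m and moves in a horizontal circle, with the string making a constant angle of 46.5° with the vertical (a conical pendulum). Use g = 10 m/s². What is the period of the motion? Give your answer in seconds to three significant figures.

r = L sinθ = 1.298 m. From T sinθ = mω²r and T cosθ = mg: tanθ = ω²r/g, so ω² = g tanθ / r = g/(L cosθ).
ω = √(g/(L cosθ)) = √(10.0/(1.79 × 0.6884)) = √8.116 = 2.849 rad/s.
Period = 2π/ω = 2.206 s.

2.21 s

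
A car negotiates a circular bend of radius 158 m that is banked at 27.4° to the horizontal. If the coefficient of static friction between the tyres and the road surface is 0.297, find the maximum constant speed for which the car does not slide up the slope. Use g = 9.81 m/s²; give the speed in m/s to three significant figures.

38.6 m/s

At the maximum speed, friction acts down the slope at its limiting value f = μN. Radially (horizontal, toward centre): N sinθ + μN cosθ = mv²/r. Vertically: N cosθ − μN sinθ = mg.
Dividing: v² = r g (sinθ + μcosθ)/(cosθ − μsinθ).
sinθ + μcosθ = 0.4602 + 0.297×0.8878 = 0.7239; cosθ − μsinθ = 0.8878 − 0.297×0.4602 = 0.7511.
v² = 158 × 9.81 × 0.7239/0.7511 = 1494 m²/s², so v = 38.65 m/s.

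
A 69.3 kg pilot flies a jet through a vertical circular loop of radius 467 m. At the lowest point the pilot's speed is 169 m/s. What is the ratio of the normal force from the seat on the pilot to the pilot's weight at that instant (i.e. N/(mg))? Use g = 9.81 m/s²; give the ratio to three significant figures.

At the bottom, N − mg = mv²/r, so N = m(v²/r + g) and N/(mg) = v²/(rg) + 1 = (169)²/(467 × 9.81) + 1 = 6.234 + 1 = 7.234.

7.23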